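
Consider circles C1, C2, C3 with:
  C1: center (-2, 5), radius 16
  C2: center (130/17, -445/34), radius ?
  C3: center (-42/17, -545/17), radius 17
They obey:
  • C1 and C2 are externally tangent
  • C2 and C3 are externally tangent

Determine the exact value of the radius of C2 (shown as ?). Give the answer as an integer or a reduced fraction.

1. [ext C1·C2]  r_C2² + 32r_C2 − 657/4 = 0  ⇒  r_C2 = 9/2 (r>0 drops 1)
2. [ext C2·C3]  r_C2² + 34r_C2 − 693/4 = 0  ⇒  r_C2 = 9/2 (r>0 drops 1)

9/2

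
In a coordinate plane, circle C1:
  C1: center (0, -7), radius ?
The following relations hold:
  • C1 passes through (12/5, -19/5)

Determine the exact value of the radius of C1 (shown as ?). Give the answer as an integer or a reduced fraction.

4

1. [C1∋P]  r_C1² − 16 = 0  ⇒  r_C1 = 4 (r>0 drops 1)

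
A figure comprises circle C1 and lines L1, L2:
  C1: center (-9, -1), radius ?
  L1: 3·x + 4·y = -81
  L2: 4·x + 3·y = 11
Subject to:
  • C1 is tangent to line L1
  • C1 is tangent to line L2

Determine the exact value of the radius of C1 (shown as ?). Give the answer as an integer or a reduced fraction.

10

1. [C1‖L1]  r_C1² − 100 = 0  ⇒  r_C1 = 10 (r>0 drops 1)
2. [C1‖L2]  r_C1² − 100 = 0  ⇒  r_C1 = 10 (r>0 drops 1)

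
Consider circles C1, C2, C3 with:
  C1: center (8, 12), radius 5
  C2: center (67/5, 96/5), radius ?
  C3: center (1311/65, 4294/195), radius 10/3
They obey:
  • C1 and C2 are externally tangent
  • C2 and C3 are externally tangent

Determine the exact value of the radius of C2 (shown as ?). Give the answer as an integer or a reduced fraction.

4

1. [ext C1·C2]  r_C2² + 10r_C2 − 56 = 0  ⇒  r_C2 = 4 (r>0 drops 1)
2. [ext C2·C3]  r_C2² + (20/3)r_C2 − 128/3 = 0  ⇒  r_C2 = 4 (r>0 drops 1)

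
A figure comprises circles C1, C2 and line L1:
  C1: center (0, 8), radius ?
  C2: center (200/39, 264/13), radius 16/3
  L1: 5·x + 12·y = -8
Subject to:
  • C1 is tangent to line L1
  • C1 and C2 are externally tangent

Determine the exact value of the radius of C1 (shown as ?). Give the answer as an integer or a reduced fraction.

1. [C1‖L1]  r_C1² − 64 = 0  ⇒  r_C1 = 8 (r>0 drops 1)
2. [ext C1·C2]  r_C1² + (32/3)r_C1 − 448/3 = 0  ⇒  r_C1 = 8 (r>0 drops 1)

8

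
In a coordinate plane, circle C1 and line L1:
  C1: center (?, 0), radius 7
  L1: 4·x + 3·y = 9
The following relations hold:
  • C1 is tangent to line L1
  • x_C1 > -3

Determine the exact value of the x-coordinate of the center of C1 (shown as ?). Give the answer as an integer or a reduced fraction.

11

1. [C1‖L1]  x_C1² − (9/2)x_C1 − 143/2 = 0  ⇒  x_C1 = -13/2 or 11
2. given x_C1 > -3: keep 11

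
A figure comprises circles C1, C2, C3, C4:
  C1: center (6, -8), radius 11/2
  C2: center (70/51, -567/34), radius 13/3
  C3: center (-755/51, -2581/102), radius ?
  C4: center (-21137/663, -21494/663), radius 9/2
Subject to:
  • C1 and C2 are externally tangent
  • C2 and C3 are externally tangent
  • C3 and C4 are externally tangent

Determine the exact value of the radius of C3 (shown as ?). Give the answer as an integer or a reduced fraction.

1. [ext C2·C3]  r_C3² + (26/3)r_C3 − 952/3 = 0  ⇒  r_C3 = 14 (r>0 drops 1)
2. [ext C3·C4]  r_C3² + 9r_C3 − 322 = 0  ⇒  r_C3 = 14 (r>0 drops 1)

14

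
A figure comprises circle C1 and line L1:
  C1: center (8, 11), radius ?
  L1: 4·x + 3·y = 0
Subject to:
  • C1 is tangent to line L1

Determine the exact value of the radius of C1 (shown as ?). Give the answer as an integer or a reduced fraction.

13

1. [C1‖L1]  r_C1² − 169 = 0  ⇒  r_C1 = 13 (r>0 drops 1)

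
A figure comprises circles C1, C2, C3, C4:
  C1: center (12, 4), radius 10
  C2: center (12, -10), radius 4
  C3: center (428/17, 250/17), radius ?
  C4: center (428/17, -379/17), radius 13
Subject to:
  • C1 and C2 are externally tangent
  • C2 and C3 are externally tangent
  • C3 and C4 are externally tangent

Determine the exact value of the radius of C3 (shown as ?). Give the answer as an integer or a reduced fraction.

1. [ext C2·C3]  r_C3² + 8r_C3 − 768 = 0  ⇒  r_C3 = 24 (r>0 drops 1)
2. [ext C3·C4]  r_C3² + 26r_C3 − 1200 = 0  ⇒  r_C3 = 24 (r>0 drops 1)

24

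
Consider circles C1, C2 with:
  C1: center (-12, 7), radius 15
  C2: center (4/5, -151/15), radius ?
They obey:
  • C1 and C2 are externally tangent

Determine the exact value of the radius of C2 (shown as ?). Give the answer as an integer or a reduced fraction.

1. [ext C1·C2]  r_C2² + 30r_C2 − 2071/9 = 0  ⇒  r_C2 = 19/3 (r>0 drops 1)

19/3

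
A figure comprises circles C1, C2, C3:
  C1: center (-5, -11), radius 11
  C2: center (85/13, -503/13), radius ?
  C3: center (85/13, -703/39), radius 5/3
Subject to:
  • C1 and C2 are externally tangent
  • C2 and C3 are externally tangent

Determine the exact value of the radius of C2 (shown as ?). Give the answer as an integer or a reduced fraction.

19

1. [ext C1·C2]  r_C2² + 22r_C2 − 779 = 0  ⇒  r_C2 = 19 (r>0 drops 1)
2. [ext C2·C3]  r_C2² + (10/3)r_C2 − 1273/3 = 0  ⇒  r_C2 = 19 (r>0 drops 1)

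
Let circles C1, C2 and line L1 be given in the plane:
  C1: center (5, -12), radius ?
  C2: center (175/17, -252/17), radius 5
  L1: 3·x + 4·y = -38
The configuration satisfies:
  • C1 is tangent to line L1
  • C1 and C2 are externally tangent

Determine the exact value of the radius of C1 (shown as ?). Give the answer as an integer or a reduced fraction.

1

1. [C1‖L1]  r_C1² − 1 = 0  ⇒  r_C1 = 1 (r>0 drops 1)
2. [ext C1·C2]  r_C1² + 10r_C1 − 11 = 0  ⇒  r_C1 = 1 (r>0 drops 1)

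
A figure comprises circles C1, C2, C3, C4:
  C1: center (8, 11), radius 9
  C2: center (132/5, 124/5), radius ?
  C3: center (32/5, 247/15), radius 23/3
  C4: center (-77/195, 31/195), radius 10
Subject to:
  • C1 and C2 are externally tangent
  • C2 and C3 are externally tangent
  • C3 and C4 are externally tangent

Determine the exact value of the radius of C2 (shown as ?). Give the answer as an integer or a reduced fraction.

14

1. [ext C1·C2]  r_C2² + 18r_C2 − 448 = 0  ⇒  r_C2 = 14 (r>0 drops 1)
2. [ext C2·C3]  r_C2² + (46/3)r_C2 − 1232/3 = 0  ⇒  r_C2 = 14 (r>0 drops 1)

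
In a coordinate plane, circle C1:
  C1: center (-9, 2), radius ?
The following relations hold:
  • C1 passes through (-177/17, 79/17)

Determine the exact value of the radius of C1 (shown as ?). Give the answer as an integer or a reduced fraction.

1. [C1∋P]  r_C1² − 9 = 0  ⇒  r_C1 = 3 (r>0 drops 1)

3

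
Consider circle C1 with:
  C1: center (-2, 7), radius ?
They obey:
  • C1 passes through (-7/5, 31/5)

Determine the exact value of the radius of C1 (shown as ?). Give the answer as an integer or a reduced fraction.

1

1. [C1∋P]  r_C1² − 1 = 0  ⇒  r_C1 = 1 (r>0 drops 1)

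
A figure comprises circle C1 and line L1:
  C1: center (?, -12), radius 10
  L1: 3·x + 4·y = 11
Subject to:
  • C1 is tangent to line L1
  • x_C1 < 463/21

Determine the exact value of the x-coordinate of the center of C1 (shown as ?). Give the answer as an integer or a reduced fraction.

1. [C1‖L1]  x_C1² − (118/3)x_C1 + 109 = 0  ⇒  x_C1 = 3 or 109/3
2. given x_C1 < 463/21: keep 3

3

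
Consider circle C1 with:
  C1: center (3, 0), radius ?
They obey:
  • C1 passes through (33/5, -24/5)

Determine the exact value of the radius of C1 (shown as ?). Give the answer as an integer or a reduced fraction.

1. [C1∋P]  r_C1² − 36 = 0  ⇒  r_C1 = 6 (r>0 drops 1)

6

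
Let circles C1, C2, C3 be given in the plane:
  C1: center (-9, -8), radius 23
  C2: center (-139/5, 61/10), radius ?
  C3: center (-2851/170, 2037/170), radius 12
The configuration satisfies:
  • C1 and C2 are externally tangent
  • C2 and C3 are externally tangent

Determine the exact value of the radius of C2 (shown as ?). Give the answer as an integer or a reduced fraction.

1. [ext C1·C2]  r_C2² + 46r_C2 − 93/4 = 0  ⇒  r_C2 = 1/2 (r>0 drops 1)
2. [ext C2·C3]  r_C2² + 24r_C2 − 49/4 = 0  ⇒  r_C2 = 1/2 (r>0 drops 1)

1/2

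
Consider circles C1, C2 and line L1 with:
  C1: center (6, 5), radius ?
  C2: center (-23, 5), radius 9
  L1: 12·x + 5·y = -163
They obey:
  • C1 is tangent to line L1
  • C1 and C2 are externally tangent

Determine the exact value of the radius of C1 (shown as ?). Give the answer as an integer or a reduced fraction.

20

1. [C1‖L1]  r_C1² − 400 = 0  ⇒  r_C1 = 20 (r>0 drops 1)
2. [ext C1·C2]  r_C1² + 18r_C1 − 760 = 0  ⇒  r_C1 = 20 (r>0 drops 1)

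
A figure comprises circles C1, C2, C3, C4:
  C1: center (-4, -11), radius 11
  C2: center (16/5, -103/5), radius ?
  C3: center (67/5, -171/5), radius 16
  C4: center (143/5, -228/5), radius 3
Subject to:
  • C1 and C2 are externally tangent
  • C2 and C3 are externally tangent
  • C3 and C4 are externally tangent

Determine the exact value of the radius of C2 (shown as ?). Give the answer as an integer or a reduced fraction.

1. [ext C1·C2]  r_C2² + 22r_C2 − 23 = 0  ⇒  r_C2 = 1 (r>0 drops 1)
2. [ext C2·C3]  r_C2² + 32r_C2 − 33 = 0  ⇒  r_C2 = 1 (r>0 drops 1)

1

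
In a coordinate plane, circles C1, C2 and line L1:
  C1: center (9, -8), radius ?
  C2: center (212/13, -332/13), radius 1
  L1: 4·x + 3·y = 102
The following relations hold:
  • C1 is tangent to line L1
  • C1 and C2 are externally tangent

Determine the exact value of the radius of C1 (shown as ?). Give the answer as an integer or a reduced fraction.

1. [C1‖L1]  r_C1² − 324 = 0  ⇒  r_C1 = 18 (r>0 drops 1)
2. [ext C1·C2]  r_C1² + 2r_C1 − 360 = 0  ⇒  r_C1 = 18 (r>0 drops 1)

18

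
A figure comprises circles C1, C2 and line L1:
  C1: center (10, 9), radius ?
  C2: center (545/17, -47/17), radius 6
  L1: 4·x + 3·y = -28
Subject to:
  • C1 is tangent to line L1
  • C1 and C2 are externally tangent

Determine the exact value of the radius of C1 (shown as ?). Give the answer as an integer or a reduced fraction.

1. [C1‖L1]  r_C1² − 361 = 0  ⇒  r_C1 = 19 (r>0 drops 1)
2. [ext C1·C2]  r_C1² + 12r_C1 − 589 = 0  ⇒  r_C1 = 19 (r>0 drops 1)

19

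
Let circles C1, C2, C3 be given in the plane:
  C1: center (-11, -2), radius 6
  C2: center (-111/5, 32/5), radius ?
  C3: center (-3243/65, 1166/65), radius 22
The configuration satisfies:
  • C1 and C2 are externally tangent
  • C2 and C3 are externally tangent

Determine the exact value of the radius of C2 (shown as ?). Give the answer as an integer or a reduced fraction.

8

1. [ext C1·C2]  r_C2² + 12r_C2 − 160 = 0  ⇒  r_C2 = 8 (r>0 drops 1)
2. [ext C2·C3]  r_C2² + 44r_C2 − 416 = 0  ⇒  r_C2 = 8 (r>0 drops 1)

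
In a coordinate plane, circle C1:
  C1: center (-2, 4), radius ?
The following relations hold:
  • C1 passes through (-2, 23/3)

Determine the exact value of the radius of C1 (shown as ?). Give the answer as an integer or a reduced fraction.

1. [C1∋P]  r_C1² − 121/9 = 0  ⇒  r_C1 = 11/3 (r>0 drops 1)

11/3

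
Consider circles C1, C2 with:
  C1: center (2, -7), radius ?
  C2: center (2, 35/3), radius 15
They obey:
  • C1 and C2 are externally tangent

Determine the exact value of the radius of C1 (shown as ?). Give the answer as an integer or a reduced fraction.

1. [ext C1·C2]  r_C1² + 30r_C1 − 1111/9 = 0  ⇒  r_C1 = 11/3 (r>0 drops 1)

11/3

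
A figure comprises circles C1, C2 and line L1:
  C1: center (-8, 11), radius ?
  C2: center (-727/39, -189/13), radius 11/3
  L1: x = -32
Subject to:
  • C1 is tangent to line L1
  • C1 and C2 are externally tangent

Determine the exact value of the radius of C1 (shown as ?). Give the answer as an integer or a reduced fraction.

24

1. [C1‖L1]  r_C1² − 576 = 0  ⇒  r_C1 = 24 (r>0 drops 1)
2. [ext C1·C2]  r_C1² + (22/3)r_C1 − 752 = 0  ⇒  r_C1 = 24 (r>0 drops 1)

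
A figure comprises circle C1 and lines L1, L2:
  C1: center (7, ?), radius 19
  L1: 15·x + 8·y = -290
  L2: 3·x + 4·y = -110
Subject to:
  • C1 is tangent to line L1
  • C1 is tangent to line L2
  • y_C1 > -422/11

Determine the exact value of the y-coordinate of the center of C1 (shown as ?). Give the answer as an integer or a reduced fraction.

-9

1. [C1‖L1]  y_C1² + (395/4)y_C1 + 3231/4 = 0  ⇒  y_C1 = -359/4 or -9
2. [C1‖L2]  y_C1² + (131/2)y_C1 + 1017/2 = 0  ⇒  y_C1 = -113/2 or -9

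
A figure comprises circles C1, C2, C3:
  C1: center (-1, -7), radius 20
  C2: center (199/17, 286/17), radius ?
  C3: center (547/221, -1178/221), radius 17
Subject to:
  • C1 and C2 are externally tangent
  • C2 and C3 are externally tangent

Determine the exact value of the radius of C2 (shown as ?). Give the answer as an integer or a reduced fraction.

1. [ext C1·C2]  r_C2² + 40r_C2 − 329 = 0  ⇒  r_C2 = 7 (r>0 drops 1)
2. [ext C2·C3]  r_C2² + 34r_C2 − 287 = 0  ⇒  r_C2 = 7 (r>0 drops 1)

7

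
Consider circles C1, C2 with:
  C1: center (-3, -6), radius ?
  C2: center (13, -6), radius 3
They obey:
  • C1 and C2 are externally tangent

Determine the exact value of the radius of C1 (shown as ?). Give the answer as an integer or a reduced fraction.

13

1. [ext C1·C2]  r_C1² + 6r_C1 − 247 = 0  ⇒  r_C1 = 13 (r>0 drops 1)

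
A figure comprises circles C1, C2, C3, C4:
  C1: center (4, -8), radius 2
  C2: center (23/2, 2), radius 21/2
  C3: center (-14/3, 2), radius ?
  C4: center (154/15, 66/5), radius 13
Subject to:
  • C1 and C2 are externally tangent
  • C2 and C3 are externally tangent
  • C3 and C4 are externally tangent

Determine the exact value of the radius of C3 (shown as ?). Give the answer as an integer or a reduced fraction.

1. [ext C2·C3]  r_C3² + 21r_C3 − 1360/9 = 0  ⇒  r_C3 = 17/3 (r>0 drops 1)
2. [ext C3·C4]  r_C3² + 26r_C3 − 1615/9 = 0  ⇒  r_C3 = 17/3 (r>0 drops 1)

17/3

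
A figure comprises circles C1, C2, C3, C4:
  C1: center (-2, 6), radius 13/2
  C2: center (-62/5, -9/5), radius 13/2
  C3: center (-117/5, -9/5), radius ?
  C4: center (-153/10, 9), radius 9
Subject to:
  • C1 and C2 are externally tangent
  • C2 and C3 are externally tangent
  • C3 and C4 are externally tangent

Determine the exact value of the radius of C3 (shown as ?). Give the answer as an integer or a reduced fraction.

9/2

1. [ext C2·C3]  r_C3² + 13r_C3 − 315/4 = 0  ⇒  r_C3 = 9/2 (r>0 drops 1)
2. [ext C3·C4]  r_C3² + 18r_C3 − 405/4 = 0  ⇒  r_C3 = 9/2 (r>0 drops 1)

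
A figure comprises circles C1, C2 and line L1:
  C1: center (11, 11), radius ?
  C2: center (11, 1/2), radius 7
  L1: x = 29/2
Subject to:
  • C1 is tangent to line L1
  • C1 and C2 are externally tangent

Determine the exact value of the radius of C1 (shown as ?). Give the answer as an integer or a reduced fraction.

7/2

1. [C1‖L1]  r_C1² − 49/4 = 0  ⇒  r_C1 = 7/2 (r>0 drops 1)
2. [ext C1·C2]  r_C1² + 14r_C1 − 245/4 = 0  ⇒  r_C1 = 7/2 (r>0 drops 1)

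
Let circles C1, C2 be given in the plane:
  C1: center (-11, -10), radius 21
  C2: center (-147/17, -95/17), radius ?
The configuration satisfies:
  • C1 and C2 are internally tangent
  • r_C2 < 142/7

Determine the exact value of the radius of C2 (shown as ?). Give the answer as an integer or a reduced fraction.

1. [int C1,C2]  r_C2² − 42r_C2 + 416 = 0  ⇒  r_C2 = 16 or 26
2. given r_C2 < 142/7: keep 16

16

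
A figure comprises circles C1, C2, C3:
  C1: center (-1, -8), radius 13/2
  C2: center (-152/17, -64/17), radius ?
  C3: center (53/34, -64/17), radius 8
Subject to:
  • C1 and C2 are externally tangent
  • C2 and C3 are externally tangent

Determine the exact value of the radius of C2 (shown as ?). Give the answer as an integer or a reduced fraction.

1. [ext C1·C2]  r_C2² + 13r_C2 − 155/4 = 0  ⇒  r_C2 = 5/2 (r>0 drops 1)
2. [ext C2·C3]  r_C2² + 16r_C2 − 185/4 = 0  ⇒  r_C2 = 5/2 (r>0 drops 1)

5/2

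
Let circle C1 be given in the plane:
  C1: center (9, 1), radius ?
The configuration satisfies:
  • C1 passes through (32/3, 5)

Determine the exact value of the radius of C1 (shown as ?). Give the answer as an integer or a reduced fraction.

13/3

1. [C1∋P]  r_C1² − 169/9 = 0  ⇒  r_C1 = 13/3 (r>0 drops 1)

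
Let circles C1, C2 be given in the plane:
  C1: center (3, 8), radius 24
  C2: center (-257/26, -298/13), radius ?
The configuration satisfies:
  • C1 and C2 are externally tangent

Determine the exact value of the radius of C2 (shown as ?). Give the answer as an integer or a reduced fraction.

1. [ext C1·C2]  r_C2² + 48r_C2 − 2185/4 = 0  ⇒  r_C2 = 19/2 (r>0 drops 1)

19/2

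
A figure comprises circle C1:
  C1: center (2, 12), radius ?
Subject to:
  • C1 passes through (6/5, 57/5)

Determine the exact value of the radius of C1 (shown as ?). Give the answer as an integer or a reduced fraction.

1

1. [C1∋P]  r_C1² − 1 = 0  ⇒  r_C1 = 1 (r>0 drops 1)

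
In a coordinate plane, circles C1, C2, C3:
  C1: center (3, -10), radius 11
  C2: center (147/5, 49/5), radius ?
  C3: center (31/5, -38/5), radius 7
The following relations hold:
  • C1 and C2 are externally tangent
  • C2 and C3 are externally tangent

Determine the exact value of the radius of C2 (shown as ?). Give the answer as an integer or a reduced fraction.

22

1. [ext C1·C2]  r_C2² + 22r_C2 − 968 = 0  ⇒  r_C2 = 22 (r>0 drops 1)
2. [ext C2·C3]  r_C2² + 14r_C2 − 792 = 0  ⇒  r_C2 = 22 (r>0 drops 1)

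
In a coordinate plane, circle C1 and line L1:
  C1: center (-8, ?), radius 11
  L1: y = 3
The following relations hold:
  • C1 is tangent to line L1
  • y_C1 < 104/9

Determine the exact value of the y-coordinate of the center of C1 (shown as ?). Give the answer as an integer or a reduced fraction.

1. [C1‖L1]  y_C1² − 6y_C1 − 112 = 0  ⇒  y_C1 = -8 or 14
2. given y_C1 < 104/9: keep -8

-8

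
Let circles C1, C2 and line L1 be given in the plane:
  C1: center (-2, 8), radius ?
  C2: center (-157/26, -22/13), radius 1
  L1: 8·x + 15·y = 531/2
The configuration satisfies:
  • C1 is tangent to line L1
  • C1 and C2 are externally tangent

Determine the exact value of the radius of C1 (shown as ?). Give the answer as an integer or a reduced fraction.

19/2

1. [C1‖L1]  r_C1² − 361/4 = 0  ⇒  r_C1 = 19/2 (r>0 drops 1)
2. [ext C1·C2]  r_C1² + 2r_C1 − 437/4 = 0  ⇒  r_C1 = 19/2 (r>0 drops 1)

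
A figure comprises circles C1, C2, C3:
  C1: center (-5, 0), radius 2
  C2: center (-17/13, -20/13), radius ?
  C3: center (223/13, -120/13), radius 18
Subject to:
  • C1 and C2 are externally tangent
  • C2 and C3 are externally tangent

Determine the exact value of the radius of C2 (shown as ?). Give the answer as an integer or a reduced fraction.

1. [ext C1·C2]  r_C2² + 4r_C2 − 12 = 0  ⇒  r_C2 = 2 (r>0 drops 1)
2. [ext C2·C3]  r_C2² + 36r_C2 − 76 = 0  ⇒  r_C2 = 2 (r>0 drops 1)

2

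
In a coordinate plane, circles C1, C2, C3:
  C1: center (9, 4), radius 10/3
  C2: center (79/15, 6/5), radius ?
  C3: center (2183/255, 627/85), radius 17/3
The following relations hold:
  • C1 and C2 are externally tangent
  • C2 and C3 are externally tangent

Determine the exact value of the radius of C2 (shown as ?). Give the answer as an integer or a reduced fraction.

1. [ext C1·C2]  r_C2² + (20/3)r_C2 − 32/3 = 0  ⇒  r_C2 = 4/3 (r>0 drops 1)
2. [ext C2·C3]  r_C2² + (34/3)r_C2 − 152/9 = 0  ⇒  r_C2 = 4/3 (r>0 drops 1)

4/3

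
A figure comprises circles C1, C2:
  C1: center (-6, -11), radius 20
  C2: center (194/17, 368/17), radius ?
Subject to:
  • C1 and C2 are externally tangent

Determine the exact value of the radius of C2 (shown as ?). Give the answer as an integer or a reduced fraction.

17

1. [ext C1·C2]  r_C2² + 40r_C2 − 969 = 0  ⇒  r_C2 = 17 (r>0 drops 1)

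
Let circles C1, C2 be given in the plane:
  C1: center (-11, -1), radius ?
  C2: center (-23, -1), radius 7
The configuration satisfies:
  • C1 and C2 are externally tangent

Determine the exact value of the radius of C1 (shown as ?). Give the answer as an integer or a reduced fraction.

5

1. [ext C1·C2]  r_C1² + 14r_C1 − 95 = 0  ⇒  r_C1 = 5 (r>0 drops 1)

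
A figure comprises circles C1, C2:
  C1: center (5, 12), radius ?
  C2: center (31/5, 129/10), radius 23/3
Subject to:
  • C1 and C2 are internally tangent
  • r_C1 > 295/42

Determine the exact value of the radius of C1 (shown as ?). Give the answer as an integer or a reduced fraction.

1. [int C1,C2]  r_C1² − (46/3)r_C1 + 2035/36 = 0  ⇒  r_C1 = 37/6 or 55/6
2. given r_C1 > 295/42: keep 55/6

55/6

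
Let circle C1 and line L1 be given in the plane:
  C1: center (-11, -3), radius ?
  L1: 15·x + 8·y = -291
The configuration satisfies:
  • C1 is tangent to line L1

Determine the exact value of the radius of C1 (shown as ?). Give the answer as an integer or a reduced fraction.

6

1. [C1‖L1]  r_C1² − 36 = 0  ⇒  r_C1 = 6 (r>0 drops 1)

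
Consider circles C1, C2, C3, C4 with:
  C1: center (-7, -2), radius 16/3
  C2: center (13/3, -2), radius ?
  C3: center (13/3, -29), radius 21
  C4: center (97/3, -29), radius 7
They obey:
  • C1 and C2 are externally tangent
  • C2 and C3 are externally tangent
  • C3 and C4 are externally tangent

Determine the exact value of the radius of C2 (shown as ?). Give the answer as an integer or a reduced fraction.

1. [ext C1·C2]  r_C2² + (32/3)r_C2 − 100 = 0  ⇒  r_C2 = 6 (r>0 drops 1)
2. [ext C2·C3]  r_C2² + 42r_C2 − 288 = 0  ⇒  r_C2 = 6 (r>0 drops 1)

6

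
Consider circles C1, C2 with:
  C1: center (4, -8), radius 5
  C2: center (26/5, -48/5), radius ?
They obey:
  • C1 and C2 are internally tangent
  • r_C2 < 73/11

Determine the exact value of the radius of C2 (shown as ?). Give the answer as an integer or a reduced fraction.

3

1. [int C1,C2]  r_C2² − 10r_C2 + 21 = 0  ⇒  r_C2 = 3 or 7
2. given r_C2 < 73/11: keep 3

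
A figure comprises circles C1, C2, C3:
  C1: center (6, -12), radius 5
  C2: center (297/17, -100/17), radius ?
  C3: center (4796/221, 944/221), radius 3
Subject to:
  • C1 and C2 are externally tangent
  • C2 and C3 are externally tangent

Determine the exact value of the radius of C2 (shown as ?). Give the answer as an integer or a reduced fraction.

8

1. [ext C1·C2]  r_C2² + 10r_C2 − 144 = 0  ⇒  r_C2 = 8 (r>0 drops 1)
2. [ext C2·C3]  r_C2² + 6r_C2 − 112 = 0  ⇒  r_C2 = 8 (r>0 drops 1)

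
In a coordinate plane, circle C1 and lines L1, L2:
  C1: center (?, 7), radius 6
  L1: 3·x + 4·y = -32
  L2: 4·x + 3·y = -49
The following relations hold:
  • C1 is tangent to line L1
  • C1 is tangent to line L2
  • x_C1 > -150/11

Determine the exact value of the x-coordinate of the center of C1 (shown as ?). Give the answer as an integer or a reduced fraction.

1. [C1‖L1]  x_C1² + 40x_C1 + 300 = 0  ⇒  x_C1 = -30 or -10
2. [C1‖L2]  x_C1² + 35x_C1 + 250 = 0  ⇒  x_C1 = -25 or -10

-10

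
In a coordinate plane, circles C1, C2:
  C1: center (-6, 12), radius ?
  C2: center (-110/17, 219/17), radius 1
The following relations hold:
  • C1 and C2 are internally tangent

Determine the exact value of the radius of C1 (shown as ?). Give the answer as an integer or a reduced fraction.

2

1. [int C1,C2]  r_C1² − 2r_C1 = 0  ⇒  r_C1 = 2 (r>0 drops 1)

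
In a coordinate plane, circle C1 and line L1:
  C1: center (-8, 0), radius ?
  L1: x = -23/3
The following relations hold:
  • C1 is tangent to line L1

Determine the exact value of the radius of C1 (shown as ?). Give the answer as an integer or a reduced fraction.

1/3

1. [C1‖L1]  r_C1² − 1/9 = 0  ⇒  r_C1 = 1/3 (r>0 drops 1)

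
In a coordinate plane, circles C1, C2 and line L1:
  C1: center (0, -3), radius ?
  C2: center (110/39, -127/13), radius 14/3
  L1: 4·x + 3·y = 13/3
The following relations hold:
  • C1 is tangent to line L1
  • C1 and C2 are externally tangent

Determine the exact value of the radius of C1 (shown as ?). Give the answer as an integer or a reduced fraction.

8/3

1. [C1‖L1]  r_C1² − 64/9 = 0  ⇒  r_C1 = 8/3 (r>0 drops 1)
2. [ext C1·C2]  r_C1² + (28/3)r_C1 − 32 = 0  ⇒  r_C1 = 8/3 (r>0 drops 1)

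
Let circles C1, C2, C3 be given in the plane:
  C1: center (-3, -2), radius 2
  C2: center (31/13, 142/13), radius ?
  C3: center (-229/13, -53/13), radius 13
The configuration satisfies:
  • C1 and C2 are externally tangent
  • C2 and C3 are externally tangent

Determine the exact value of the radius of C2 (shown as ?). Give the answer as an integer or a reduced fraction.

12

1. [ext C1·C2]  r_C2² + 4r_C2 − 192 = 0  ⇒  r_C2 = 12 (r>0 drops 1)
2. [ext C2·C3]  r_C2² + 26r_C2 − 456 = 0  ⇒  r_C2 = 12 (r>0 drops 1)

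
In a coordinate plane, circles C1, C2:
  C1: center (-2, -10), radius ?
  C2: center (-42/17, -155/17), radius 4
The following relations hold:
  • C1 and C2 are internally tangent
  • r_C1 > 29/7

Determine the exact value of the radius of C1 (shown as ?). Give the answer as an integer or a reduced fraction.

1. [int C1,C2]  r_C1² − 8r_C1 + 15 = 0  ⇒  r_C1 = 3 or 5
2. given r_C1 > 29/7: keep 5

5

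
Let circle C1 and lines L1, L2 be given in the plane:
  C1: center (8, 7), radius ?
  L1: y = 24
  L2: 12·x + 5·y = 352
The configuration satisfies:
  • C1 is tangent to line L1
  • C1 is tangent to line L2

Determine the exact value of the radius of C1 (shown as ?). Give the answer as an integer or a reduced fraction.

1. [C1‖L1]  r_C1² − 289 = 0  ⇒  r_C1 = 17 (r>0 drops 1)
2. [C1‖L2]  r_C1² − 289 = 0  ⇒  r_C1 = 17 (r>0 drops 1)

17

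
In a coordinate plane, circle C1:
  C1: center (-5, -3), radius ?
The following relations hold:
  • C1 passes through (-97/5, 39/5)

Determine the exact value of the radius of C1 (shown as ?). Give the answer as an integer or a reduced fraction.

18

1. [C1∋P]  r_C1² − 324 = 0  ⇒  r_C1 = 18 (r>0 drops 1)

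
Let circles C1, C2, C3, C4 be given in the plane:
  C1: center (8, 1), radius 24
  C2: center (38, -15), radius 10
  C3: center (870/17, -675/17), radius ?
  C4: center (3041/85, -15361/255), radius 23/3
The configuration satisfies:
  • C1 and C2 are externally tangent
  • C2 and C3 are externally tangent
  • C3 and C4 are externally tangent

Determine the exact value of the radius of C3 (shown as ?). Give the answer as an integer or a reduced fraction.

18

1. [ext C2·C3]  r_C3² + 20r_C3 − 684 = 0  ⇒  r_C3 = 18 (r>0 drops 1)
2. [ext C3·C4]  r_C3² + (46/3)r_C3 − 600 = 0  ⇒  r_C3 = 18 (r>0 drops 1)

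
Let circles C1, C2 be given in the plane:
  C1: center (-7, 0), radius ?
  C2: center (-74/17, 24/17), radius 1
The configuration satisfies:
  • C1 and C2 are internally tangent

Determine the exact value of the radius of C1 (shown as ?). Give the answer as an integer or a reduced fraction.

4

1. [int C1,C2]  r_C1² − 2r_C1 − 8 = 0  ⇒  r_C1 = 4 (r>0 drops 1)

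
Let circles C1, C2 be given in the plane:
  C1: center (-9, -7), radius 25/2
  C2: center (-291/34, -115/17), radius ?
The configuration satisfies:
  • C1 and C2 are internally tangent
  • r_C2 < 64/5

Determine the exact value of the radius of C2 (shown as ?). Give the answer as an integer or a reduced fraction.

1. [int C1,C2]  r_C2² − 25r_C2 + 156 = 0  ⇒  r_C2 = 12 or 13
2. given r_C2 < 64/5: keep 12

12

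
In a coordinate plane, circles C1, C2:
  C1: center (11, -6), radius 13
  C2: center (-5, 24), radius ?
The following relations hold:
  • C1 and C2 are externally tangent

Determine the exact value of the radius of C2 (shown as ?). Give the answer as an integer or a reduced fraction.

1. [ext C1·C2]  r_C2² + 26r_C2 − 987 = 0  ⇒  r_C2 = 21 (r>0 drops 1)

21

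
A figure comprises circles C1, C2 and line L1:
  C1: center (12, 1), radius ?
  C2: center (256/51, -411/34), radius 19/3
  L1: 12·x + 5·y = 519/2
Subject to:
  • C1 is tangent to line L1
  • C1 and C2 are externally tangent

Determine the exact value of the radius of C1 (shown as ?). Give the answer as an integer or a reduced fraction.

17/2

1. [C1‖L1]  r_C1² − 289/4 = 0  ⇒  r_C1 = 17/2 (r>0 drops 1)
2. [ext C1·C2]  r_C1² + (38/3)r_C1 − 2159/12 = 0  ⇒  r_C1 = 17/2 (r>0 drops 1)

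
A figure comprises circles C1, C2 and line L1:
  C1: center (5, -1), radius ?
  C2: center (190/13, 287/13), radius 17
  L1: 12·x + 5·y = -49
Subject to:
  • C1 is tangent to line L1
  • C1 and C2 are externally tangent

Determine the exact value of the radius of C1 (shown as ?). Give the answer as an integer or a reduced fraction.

1. [C1‖L1]  r_C1² − 64 = 0  ⇒  r_C1 = 8 (r>0 drops 1)
2. [ext C1·C2]  r_C1² + 34r_C1 − 336 = 0  ⇒  r_C1 = 8 (r>0 drops 1)

8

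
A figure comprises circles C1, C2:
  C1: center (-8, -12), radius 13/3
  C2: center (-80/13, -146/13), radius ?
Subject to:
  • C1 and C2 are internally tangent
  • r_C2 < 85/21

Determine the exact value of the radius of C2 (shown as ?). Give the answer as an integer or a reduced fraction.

7/3

1. [int C1,C2]  r_C2² − (26/3)r_C2 + 133/9 = 0  ⇒  r_C2 = 7/3 or 19/3
2. given r_C2 < 85/21: keep 7/3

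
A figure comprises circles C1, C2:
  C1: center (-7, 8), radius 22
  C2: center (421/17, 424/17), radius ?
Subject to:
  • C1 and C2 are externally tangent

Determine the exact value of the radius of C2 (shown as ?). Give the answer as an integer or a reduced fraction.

1. [ext C1·C2]  r_C2² + 44r_C2 − 812 = 0  ⇒  r_C2 = 14 (r>0 drops 1)

14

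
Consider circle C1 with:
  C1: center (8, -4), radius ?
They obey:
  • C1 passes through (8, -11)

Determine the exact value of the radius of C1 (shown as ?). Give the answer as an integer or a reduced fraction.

7

1. [C1∋P]  r_C1² − 49 = 0  ⇒  r_C1 = 7 (r>0 drops 1)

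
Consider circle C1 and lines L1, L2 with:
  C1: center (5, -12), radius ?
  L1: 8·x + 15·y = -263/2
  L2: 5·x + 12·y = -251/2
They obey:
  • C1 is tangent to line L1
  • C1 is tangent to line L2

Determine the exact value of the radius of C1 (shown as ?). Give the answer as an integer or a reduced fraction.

1. [C1‖L1]  r_C1² − 1/4 = 0  ⇒  r_C1 = 1/2 (r>0 drops 1)
2. [C1‖L2]  r_C1² − 1/4 = 0  ⇒  r_C1 = 1/2 (r>0 drops 1)

1/2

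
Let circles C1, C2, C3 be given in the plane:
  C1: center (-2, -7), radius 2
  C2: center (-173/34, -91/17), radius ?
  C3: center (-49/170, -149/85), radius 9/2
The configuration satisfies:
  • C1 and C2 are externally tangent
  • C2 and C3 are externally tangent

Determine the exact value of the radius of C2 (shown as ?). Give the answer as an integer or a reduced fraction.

1. [ext C1·C2]  r_C2² + 4r_C2 − 33/4 = 0  ⇒  r_C2 = 3/2 (r>0 drops 1)
2. [ext C2·C3]  r_C2² + 9r_C2 − 63/4 = 0  ⇒  r_C2 = 3/2 (r>0 drops 1)

3/2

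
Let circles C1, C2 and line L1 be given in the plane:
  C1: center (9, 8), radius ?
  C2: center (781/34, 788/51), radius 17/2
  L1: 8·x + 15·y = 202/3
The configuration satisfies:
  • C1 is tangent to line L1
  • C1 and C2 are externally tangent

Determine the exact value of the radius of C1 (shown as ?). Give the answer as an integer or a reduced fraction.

1. [C1‖L1]  r_C1² − 484/9 = 0  ⇒  r_C1 = 22/3 (r>0 drops 1)
2. [ext C1·C2]  r_C1² + 17r_C1 − 1606/9 = 0  ⇒  r_C1 = 22/3 (r>0 drops 1)

22/3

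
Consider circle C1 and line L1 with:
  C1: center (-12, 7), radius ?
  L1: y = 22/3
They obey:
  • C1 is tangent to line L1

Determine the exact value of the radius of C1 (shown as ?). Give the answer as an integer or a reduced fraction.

1. [C1‖L1]  r_C1² − 1/9 = 0  ⇒  r_C1 = 1/3 (r>0 drops 1)

1/3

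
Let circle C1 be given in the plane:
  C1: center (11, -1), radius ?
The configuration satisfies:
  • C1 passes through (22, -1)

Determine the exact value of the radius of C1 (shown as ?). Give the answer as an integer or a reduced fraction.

1. [C1∋P]  r_C1² − 121 = 0  ⇒  r_C1 = 11 (r>0 drops 1)

11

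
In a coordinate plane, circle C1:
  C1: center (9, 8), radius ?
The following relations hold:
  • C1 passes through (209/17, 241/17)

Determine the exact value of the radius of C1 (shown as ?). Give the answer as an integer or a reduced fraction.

1. [C1∋P]  r_C1² − 49 = 0  ⇒  r_C1 = 7 (r>0 drops 1)

7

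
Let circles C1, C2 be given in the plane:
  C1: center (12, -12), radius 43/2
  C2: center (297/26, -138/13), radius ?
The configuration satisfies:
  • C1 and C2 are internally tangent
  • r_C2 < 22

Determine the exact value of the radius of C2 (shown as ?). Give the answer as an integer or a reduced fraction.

20

1. [int C1,C2]  r_C2² − 43r_C2 + 460 = 0  ⇒  r_C2 = 20 or 23
2. given r_C2 < 22: keep 20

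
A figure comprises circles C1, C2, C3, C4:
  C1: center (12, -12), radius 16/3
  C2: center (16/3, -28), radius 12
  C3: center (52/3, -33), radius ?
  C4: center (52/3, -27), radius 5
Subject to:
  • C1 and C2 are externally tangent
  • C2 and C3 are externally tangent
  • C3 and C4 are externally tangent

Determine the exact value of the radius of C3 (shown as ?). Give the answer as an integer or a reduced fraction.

1. [ext C2·C3]  r_C3² + 24r_C3 − 25 = 0  ⇒  r_C3 = 1 (r>0 drops 1)
2. [ext C3·C4]  r_C3² + 10r_C3 − 11 = 0  ⇒  r_C3 = 1 (r>0 drops 1)

1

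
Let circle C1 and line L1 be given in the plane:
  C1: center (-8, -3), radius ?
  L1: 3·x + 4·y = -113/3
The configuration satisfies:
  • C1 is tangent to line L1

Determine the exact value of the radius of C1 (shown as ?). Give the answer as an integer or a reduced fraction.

1. [C1‖L1]  r_C1² − 1/9 = 0  ⇒  r_C1 = 1/3 (r>0 drops 1)

1/3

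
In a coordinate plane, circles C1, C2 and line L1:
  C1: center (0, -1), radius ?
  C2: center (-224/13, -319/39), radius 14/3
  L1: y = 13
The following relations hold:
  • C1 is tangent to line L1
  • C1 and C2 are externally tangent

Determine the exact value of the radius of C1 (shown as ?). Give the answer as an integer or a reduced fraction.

14

1. [C1‖L1]  r_C1² − 196 = 0  ⇒  r_C1 = 14 (r>0 drops 1)
2. [ext C1·C2]  r_C1² + (28/3)r_C1 − 980/3 = 0  ⇒  r_C1 = 14 (r>0 drops 1)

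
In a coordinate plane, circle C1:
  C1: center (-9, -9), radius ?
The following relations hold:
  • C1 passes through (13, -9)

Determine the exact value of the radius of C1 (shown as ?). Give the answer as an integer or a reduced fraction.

1. [C1∋P]  r_C1² − 484 = 0  ⇒  r_C1 = 22 (r>0 drops 1)

22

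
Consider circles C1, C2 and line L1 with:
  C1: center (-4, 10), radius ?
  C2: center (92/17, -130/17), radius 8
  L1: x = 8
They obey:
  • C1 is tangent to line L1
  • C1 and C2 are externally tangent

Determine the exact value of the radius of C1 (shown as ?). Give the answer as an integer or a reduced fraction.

1. [C1‖L1]  r_C1² − 144 = 0  ⇒  r_C1 = 12 (r>0 drops 1)
2. [ext C1·C2]  r_C1² + 16r_C1 − 336 = 0  ⇒  r_C1 = 12 (r>0 drops 1)

12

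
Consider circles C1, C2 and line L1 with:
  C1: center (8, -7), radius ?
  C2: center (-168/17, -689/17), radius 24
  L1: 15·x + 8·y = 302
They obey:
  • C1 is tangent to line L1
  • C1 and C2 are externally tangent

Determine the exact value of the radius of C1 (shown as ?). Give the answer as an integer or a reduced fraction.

1. [C1‖L1]  r_C1² − 196 = 0  ⇒  r_C1 = 14 (r>0 drops 1)
2. [ext C1·C2]  r_C1² + 48r_C1 − 868 = 0  ⇒  r_C1 = 14 (r>0 drops 1)

14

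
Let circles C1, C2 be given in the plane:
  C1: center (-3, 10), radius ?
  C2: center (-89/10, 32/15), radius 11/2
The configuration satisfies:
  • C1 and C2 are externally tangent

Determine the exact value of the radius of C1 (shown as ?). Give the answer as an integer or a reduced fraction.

1. [ext C1·C2]  r_C1² + 11r_C1 − 598/9 = 0  ⇒  r_C1 = 13/3 (r>0 drops 1)

13/3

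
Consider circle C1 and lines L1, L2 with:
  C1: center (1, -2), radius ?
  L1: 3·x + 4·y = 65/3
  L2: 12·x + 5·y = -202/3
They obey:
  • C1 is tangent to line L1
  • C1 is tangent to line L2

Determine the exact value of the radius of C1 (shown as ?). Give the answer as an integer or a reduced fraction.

1. [C1‖L1]  r_C1² − 256/9 = 0  ⇒  r_C1 = 16/3 (r>0 drops 1)
2. [C1‖L2]  r_C1² − 256/9 = 0  ⇒  r_C1 = 16/3 (r>0 drops 1)

16/3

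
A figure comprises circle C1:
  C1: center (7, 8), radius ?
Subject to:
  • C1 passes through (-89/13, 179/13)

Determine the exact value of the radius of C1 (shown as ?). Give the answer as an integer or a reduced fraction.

15

1. [C1∋P]  r_C1² − 225 = 0  ⇒  r_C1 = 15 (r>0 drops 1)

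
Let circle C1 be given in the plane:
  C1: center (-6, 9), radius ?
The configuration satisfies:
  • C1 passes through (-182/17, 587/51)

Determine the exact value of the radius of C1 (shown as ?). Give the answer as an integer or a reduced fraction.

16/3

1. [C1∋P]  r_C1² − 256/9 = 0  ⇒  r_C1 = 16/3 (r>0 drops 1)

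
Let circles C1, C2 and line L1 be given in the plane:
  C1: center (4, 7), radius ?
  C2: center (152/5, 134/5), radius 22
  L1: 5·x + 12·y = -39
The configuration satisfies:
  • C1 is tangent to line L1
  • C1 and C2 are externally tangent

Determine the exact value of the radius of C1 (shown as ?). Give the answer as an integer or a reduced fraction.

11

1. [C1‖L1]  r_C1² − 121 = 0  ⇒  r_C1 = 11 (r>0 drops 1)
2. [ext C1·C2]  r_C1² + 44r_C1 − 605 = 0  ⇒  r_C1 = 11 (r>0 drops 1)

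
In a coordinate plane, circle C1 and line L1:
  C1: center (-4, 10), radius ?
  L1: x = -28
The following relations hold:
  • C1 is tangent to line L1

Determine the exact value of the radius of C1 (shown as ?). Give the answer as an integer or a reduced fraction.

1. [C1‖L1]  r_C1² − 576 = 0  ⇒  r_C1 = 24 (r>0 drops 1)

24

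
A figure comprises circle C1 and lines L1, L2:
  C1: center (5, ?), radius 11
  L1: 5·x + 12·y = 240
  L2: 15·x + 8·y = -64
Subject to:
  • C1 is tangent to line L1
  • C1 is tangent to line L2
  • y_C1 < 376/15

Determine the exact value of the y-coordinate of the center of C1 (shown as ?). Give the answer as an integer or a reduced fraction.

1. [C1‖L1]  y_C1² − (215/6)y_C1 + 179 = 0  ⇒  y_C1 = 6 or 179/6
2. [C1‖L2]  y_C1² + (139/4)y_C1 − 489/2 = 0  ⇒  y_C1 = -163/4 or 6

6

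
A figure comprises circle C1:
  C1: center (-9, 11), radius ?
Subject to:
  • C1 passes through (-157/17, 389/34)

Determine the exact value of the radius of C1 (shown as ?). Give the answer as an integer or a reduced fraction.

1. [C1∋P]  r_C1² − 1/4 = 0  ⇒  r_C1 = 1/2 (r>0 drops 1)

1/2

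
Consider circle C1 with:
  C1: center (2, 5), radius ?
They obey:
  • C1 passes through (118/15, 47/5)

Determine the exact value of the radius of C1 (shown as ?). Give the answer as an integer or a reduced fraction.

1. [C1∋P]  r_C1² − 484/9 = 0  ⇒  r_C1 = 22/3 (r>0 drops 1)

22/3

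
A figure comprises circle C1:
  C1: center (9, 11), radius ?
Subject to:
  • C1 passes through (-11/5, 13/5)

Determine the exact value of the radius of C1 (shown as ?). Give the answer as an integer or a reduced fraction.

1. [C1∋P]  r_C1² − 196 = 0  ⇒  r_C1 = 14 (r>0 drops 1)

14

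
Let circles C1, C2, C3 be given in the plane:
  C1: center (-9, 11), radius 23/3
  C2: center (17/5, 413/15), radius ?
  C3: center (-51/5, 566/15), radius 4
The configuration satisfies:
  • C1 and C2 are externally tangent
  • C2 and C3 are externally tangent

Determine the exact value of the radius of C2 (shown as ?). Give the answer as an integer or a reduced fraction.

1. [ext C1·C2]  r_C2² + (46/3)r_C2 − 1105/3 = 0  ⇒  r_C2 = 13 (r>0 drops 1)
2. [ext C2·C3]  r_C2² + 8r_C2 − 273 = 0  ⇒  r_C2 = 13 (r>0 drops 1)

13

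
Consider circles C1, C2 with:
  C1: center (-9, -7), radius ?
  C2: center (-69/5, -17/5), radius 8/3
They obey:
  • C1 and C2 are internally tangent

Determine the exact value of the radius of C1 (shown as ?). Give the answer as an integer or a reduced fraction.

1. [int C1,C2]  r_C1² − (16/3)r_C1 − 260/9 = 0  ⇒  r_C1 = 26/3 (r>0 drops 1)

26/3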